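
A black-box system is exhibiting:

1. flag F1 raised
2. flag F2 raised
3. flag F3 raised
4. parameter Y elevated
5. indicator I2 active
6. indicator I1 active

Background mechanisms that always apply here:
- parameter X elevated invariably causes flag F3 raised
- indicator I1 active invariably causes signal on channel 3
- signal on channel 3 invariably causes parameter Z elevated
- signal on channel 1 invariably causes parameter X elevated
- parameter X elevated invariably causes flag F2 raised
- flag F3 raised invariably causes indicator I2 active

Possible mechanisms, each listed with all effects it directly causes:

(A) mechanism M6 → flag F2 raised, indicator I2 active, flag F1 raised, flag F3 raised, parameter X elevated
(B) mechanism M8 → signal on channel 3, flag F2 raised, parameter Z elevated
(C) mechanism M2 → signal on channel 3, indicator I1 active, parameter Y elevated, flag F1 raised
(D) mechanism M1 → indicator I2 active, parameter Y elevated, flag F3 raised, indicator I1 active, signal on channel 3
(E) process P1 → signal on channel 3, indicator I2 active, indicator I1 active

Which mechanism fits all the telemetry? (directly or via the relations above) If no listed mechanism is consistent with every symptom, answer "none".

For each candidate, compare predicted effects to what was observed:
(A) mechanism M6 — does not account for parameter Y elevated, indicator I1 active
(B) mechanism M8 — flag F1 raised NO; flag F2 raised yes; flag F3 raised NO; parameter Y elevated NO; indicator I2 active NO; indicator I1 active NO
(C) mechanism M2 — does not account for flag F2 raised, flag F3 raised, indicator I2 active
(D) mechanism M1 — does not account for flag F1 raised, flag F2 raised
(E) process P1 — does not account for flag F1 raised, flag F2 raised, flag F3 raised, parameter Y elevated
Every candidate fails on at least one observation.

none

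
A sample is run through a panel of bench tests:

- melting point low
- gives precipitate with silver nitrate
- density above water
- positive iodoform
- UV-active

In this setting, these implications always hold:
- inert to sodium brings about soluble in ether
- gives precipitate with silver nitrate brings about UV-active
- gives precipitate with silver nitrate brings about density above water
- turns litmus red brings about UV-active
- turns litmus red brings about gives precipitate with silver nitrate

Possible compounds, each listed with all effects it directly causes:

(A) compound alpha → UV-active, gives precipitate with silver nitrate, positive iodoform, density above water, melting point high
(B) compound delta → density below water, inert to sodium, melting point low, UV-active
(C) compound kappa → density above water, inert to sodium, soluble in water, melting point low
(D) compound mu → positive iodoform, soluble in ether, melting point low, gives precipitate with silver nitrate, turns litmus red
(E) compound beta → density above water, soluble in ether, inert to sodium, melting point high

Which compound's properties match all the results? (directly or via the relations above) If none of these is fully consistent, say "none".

D

Checking each candidate against the observations:
(A) compound alpha — fails on melting point low (predicts melting point high, not melting point low)
(B) compound delta — melting point low +; gives precipitate with silver nitrate -; density above water -; positive iodoform -; UV-active +
(C) compound kappa — does not account for gives precipitate with silver nitrate, positive iodoform, UV-active
(D) compound mu — accounts for every observation (density above water via gives precipitate with silver nitrate → density above water)
(E) compound beta — melting point low -; gives precipitate with silver nitrate -; density above water +; positive iodoform -; UV-active -
Only (D) is consistent with every observation.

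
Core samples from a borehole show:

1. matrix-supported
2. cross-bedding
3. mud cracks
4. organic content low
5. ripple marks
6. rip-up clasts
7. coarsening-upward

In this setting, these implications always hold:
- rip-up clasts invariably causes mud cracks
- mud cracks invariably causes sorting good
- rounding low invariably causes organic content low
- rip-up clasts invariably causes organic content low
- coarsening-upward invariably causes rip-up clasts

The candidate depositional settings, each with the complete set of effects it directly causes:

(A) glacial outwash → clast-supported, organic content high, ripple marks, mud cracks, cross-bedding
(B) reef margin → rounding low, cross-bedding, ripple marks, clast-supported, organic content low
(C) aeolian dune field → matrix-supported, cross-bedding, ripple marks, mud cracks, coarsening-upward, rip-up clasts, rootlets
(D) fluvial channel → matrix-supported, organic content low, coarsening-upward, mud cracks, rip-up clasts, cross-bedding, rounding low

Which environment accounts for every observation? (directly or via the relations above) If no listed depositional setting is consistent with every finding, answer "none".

For each candidate, compare predicted effects to what was observed:
(A) glacial outwash — matrix-supported miss; cross-bedding match; mud cracks match; organic content low miss; ripple marks match; rip-up clasts miss; coarsening-upward miss
(B) reef margin — matrix-supported miss; cross-bedding match; mud cracks miss; organic content low match; ripple marks match; rip-up clasts miss; coarsening-upward miss
(C) aeolian dune field — matrix-supported match; cross-bedding match; mud cracks match; organic content low match (through rip-up clasts → organic content low); ripple marks match; rip-up clasts match; coarsening-upward match
(D) fluvial channel — does not account for ripple marks
Only (C) is consistent with every observation.

C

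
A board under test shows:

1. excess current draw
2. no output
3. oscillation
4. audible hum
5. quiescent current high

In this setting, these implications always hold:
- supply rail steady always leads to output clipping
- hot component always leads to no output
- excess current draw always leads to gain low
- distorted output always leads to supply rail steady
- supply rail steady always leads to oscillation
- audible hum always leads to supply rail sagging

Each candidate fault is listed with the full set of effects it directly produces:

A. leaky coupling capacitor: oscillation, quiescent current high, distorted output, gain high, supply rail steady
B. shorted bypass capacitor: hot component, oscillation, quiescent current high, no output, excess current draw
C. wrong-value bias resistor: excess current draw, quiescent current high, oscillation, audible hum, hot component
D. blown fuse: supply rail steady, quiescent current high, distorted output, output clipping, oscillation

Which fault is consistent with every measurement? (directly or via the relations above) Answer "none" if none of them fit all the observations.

Checking each candidate against the observations:
(A) leaky coupling capacitor — excess current draw miss; no output miss; oscillation match; audible hum miss; quiescent current high match
(B) shorted bypass capacitor — excess current draw match; no output match; oscillation match; audible hum miss; quiescent current high match
(C) wrong-value bias resistor — accounts for every observation (no output via hot component → no output)
(D) blown fuse — excess current draw miss; no output miss; oscillation match; audible hum miss; quiescent current high match
(C) alone accounts for all the evidence.

C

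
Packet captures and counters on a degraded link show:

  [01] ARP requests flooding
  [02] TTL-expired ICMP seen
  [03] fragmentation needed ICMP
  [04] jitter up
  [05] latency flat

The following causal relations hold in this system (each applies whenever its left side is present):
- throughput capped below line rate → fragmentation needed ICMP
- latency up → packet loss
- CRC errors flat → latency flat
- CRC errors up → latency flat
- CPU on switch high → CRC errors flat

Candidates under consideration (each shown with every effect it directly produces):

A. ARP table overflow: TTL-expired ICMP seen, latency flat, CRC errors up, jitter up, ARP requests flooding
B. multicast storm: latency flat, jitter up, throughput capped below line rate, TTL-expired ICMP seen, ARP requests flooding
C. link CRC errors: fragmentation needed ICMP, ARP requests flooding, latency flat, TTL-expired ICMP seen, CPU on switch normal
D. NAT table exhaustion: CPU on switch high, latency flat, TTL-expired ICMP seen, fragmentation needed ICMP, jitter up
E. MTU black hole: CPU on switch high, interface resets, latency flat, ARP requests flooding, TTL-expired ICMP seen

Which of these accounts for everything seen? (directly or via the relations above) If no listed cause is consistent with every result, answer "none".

B

Testing each hypothesis:
(A) ARP table overflow — does not account for fragmentation needed ICMP
(B) multicast storm — ARP requests flooding +; TTL-expired ICMP seen +; fragmentation needed ICMP + (by throughput capped below line rate → fragmentation needed ICMP); jitter up +; latency flat +
(C) link CRC errors — ARP requests flooding +; TTL-expired ICMP seen +; fragmentation needed ICMP +; jitter up -; latency flat +
(D) NAT table exhaustion — does not account for ARP requests flooding
(E) MTU black hole — ARP requests flooding +; TTL-expired ICMP seen +; fragmentation needed ICMP -; jitter up -; latency flat +
(B) is the only candidate with no mismatches.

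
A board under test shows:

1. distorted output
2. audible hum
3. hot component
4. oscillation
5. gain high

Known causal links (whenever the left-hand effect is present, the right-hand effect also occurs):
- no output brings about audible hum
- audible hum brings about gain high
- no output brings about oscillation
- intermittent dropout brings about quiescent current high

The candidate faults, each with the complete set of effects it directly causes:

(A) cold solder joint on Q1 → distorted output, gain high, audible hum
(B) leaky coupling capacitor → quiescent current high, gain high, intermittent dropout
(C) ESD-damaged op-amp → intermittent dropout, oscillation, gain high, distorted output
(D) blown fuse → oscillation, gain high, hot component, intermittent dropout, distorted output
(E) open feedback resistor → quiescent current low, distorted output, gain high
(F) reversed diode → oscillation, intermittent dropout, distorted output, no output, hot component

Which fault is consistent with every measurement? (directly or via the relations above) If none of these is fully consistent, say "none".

Testing each hypothesis:
(A) cold solder joint on Q1 — distorted output yes; audible hum yes; hot component NO; oscillation NO; gain high yes
(B) leaky coupling capacitor — does not account for distorted output, audible hum, hot component, oscillation
(C) ESD-damaged op-amp — distorted output yes; audible hum NO; hot component NO; oscillation yes; gain high yes
(D) blown fuse — distorted output yes; audible hum NO; hot component yes; oscillation yes; gain high yes
(E) open feedback resistor — distorted output yes; audible hum NO; hot component NO; oscillation NO; gain high yes
(F) reversed diode — accounts for every observation (audible hum through no output → audible hum)
Only (F) is consistent with every observation.

F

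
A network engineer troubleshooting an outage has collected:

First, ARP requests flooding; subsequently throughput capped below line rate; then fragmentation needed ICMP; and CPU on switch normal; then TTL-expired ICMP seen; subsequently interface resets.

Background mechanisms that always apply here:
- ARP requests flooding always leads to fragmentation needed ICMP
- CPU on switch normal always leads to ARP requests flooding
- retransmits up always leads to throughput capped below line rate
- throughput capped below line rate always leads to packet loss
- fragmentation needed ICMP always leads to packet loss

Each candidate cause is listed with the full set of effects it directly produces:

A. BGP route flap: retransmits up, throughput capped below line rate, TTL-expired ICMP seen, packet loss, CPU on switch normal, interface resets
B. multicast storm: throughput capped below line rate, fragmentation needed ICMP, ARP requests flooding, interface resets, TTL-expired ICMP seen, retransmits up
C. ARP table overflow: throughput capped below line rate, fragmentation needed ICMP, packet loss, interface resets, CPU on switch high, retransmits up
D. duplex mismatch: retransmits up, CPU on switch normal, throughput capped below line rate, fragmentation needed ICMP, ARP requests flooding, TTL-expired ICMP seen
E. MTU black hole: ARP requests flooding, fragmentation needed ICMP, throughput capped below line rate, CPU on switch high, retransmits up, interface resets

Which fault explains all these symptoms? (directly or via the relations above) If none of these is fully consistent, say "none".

A

Per-candidate check:
(A) BGP route flap — ARP requests flooding + (via CPU on switch normal → ARP requests flooding); throughput capped below line rate +; fragmentation needed ICMP + (via CPU on switch normal → ARP requests flooding → fragmentation needed ICMP); CPU on switch normal +; TTL-expired ICMP seen +; interface resets +
(B) multicast storm — ARP requests flooding +; throughput capped below line rate +; fragmentation needed ICMP +; CPU on switch normal -; TTL-expired ICMP seen +; interface resets +
(C) ARP table overflow — ARP requests flooding -; throughput capped below line rate +; fragmentation needed ICMP +; CPU on switch normal -; TTL-expired ICMP seen -; interface resets +
(D) duplex mismatch — ARP requests flooding +; throughput capped below line rate +; fragmentation needed ICMP +; CPU on switch normal +; TTL-expired ICMP seen +; interface resets -
(E) MTU black hole — fails on CPU on switch normal, TTL-expired ICMP seen (predicts CPU on switch high, not CPU on switch normal)
Only (A) is consistent with every observation.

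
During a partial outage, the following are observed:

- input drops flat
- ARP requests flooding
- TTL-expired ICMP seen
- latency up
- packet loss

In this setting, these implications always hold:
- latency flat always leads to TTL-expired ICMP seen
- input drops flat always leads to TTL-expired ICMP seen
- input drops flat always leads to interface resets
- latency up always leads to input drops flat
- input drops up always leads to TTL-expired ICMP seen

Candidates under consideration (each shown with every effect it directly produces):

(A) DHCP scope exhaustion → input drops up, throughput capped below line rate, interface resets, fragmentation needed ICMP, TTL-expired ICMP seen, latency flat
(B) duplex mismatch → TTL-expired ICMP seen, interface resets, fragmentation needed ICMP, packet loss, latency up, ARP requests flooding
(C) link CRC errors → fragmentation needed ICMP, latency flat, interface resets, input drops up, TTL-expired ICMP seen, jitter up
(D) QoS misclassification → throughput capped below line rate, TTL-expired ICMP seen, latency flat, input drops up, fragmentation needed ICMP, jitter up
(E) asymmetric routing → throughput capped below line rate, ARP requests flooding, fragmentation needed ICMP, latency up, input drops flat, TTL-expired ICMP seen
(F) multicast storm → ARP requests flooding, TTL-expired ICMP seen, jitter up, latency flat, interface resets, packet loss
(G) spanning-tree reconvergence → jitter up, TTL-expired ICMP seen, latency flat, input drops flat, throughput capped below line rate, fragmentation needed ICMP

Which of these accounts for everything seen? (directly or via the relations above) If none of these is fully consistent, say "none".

B

For each candidate, compare predicted effects to what was observed:
(A) DHCP scope exhaustion — fails on input drops flat, ARP requests flooding, latency up, packet loss (predicts input drops up, not input drops flat; predicts latency flat, not latency up)
(B) duplex mismatch — input drops flat ✓ (through latency up → input drops flat); ARP requests flooding ✓; TTL-expired ICMP seen ✓; latency up ✓; packet loss ✓
(C) link CRC errors — input drops flat ✗; ARP requests flooding ✗; TTL-expired ICMP seen ✓; latency up ✗; packet loss ✗
(D) QoS misclassification — input drops flat ✗; ARP requests flooding ✗; TTL-expired ICMP seen ✓; latency up ✗; packet loss ✗
(E) asymmetric routing — does not account for packet loss
(F) multicast storm — fails on input drops flat, latency up (predicts latency flat, not latency up)
(G) spanning-tree reconvergence — fails on ARP requests flooding, latency up, packet loss (predicts latency flat, not latency up)
Only (B) is consistent with every observation.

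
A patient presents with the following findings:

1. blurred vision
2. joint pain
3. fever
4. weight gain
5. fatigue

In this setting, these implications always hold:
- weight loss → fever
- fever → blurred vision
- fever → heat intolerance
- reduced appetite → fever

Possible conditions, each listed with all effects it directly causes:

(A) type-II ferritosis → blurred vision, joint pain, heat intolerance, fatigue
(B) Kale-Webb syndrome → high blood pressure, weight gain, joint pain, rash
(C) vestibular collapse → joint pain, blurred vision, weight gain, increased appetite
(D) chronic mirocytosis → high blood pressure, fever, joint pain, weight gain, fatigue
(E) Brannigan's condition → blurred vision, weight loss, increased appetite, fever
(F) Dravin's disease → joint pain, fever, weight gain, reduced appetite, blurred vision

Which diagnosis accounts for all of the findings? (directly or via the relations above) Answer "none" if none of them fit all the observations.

D

Checking each candidate against the observations:
(A) type-II ferritosis — blurred vision match; joint pain match; fever miss; weight gain miss; fatigue match
(B) Kale-Webb syndrome — does not account for blurred vision, fever, fatigue
(C) vestibular collapse — does not account for fever, fatigue
(D) chronic mirocytosis — blurred vision match (by fever → blurred vision); joint pain match; fever match; weight gain match; fatigue match
(E) Brannigan's condition — blurred vision match; joint pain miss; fever match; weight gain miss; fatigue miss
(F) Dravin's disease — blurred vision match; joint pain match; fever match; weight gain match; fatigue miss
(D) alone accounts for all the evidence.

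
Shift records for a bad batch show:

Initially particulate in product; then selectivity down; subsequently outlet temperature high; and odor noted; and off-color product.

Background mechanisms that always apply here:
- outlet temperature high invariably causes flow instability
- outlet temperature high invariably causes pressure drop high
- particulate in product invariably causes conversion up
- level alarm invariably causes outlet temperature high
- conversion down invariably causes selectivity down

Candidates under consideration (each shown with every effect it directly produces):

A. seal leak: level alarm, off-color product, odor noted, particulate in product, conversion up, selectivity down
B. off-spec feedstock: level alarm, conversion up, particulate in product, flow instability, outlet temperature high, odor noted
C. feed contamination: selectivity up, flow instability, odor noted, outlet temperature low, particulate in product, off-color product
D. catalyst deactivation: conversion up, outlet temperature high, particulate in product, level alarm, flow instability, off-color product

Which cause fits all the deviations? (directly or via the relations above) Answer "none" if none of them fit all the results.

Testing each hypothesis:
(A) seal leak — particulate in product ✓; selectivity down ✓; outlet temperature high ✓ (via level alarm → outlet temperature high); odor noted ✓; off-color product ✓
(B) off-spec feedstock — does not account for selectivity down, off-color product
(C) feed contamination — fails on selectivity down, outlet temperature high (predicts selectivity up, not selectivity down; predicts outlet temperature low, not outlet temperature high)
(D) catalyst deactivation — particulate in product ✓; selectivity down ✗; outlet temperature high ✓; odor noted ✗; off-color product ✓
(A) alone accounts for all the evidence.

A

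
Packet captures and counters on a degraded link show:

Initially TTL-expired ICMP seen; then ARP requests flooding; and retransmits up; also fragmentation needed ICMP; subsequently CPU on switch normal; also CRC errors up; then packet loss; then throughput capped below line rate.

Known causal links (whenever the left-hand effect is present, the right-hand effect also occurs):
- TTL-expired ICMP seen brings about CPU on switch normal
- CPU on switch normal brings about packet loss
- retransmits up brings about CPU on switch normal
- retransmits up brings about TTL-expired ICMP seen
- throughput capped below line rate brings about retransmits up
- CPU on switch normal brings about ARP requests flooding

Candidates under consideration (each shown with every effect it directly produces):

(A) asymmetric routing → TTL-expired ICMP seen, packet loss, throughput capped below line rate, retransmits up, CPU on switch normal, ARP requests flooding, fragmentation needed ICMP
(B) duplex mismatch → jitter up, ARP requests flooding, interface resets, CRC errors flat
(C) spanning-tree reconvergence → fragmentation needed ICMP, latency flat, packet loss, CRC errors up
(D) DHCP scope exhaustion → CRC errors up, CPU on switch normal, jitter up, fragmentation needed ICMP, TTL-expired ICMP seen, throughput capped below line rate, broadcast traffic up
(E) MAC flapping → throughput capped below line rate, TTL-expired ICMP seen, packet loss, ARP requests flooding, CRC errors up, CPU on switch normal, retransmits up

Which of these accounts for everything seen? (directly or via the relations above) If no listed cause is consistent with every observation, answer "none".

For each candidate, compare predicted effects to what was observed:
(A) asymmetric routing — TTL-expired ICMP seen yes; ARP requests flooding yes; retransmits up yes; fragmentation needed ICMP yes; CPU on switch normal yes; CRC errors up NO; packet loss yes; throughput capped below line rate yes
(B) duplex mismatch — fails on TTL-expired ICMP seen, retransmits up, fragmentation needed ICMP, CPU on switch normal, CRC errors up, packet loss, throughput capped below line rate (predicts CRC errors flat, not CRC errors up)
(C) spanning-tree reconvergence — does not account for TTL-expired ICMP seen, ARP requests flooding, retransmits up, CPU on switch normal, throughput capped below line rate
(D) DHCP scope exhaustion — TTL-expired ICMP seen yes; ARP requests flooding yes (by CPU on switch normal → ARP requests flooding); retransmits up yes (by throughput capped below line rate → retransmits up); fragmentation needed ICMP yes; CPU on switch normal yes; CRC errors up yes; packet loss yes (by CPU on switch normal → packet loss); throughput capped below line rate yes
(E) MAC flapping — does not account for fragmentation needed ICMP
Only (D) is consistent with every observation.

D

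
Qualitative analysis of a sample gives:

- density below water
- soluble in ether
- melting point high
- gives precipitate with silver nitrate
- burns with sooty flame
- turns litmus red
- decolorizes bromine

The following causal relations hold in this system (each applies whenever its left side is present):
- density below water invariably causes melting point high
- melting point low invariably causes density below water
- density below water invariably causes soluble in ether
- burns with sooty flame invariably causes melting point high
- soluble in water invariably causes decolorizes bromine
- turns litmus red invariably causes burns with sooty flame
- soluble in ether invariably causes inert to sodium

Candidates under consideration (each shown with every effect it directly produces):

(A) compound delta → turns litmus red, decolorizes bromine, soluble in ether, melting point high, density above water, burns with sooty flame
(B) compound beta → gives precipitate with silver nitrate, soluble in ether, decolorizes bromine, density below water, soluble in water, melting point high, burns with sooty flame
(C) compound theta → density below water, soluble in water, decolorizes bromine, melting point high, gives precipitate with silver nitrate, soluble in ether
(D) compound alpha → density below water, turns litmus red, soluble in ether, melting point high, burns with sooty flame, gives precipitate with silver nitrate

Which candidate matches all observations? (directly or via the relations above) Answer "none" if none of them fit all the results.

For each candidate, compare predicted effects to what was observed:
(A) compound delta — fails on density below water, gives precipitate with silver nitrate (predicts density above water, not density below water)
(B) compound beta — does not account for turns litmus red
(C) compound theta — density below water yes; soluble in ether yes; melting point high yes; gives precipitate with silver nitrate yes; burns with sooty flame NO; turns litmus red NO; decolorizes bromine yes
(D) compound alpha — density below water yes; soluble in ether yes; melting point high yes; gives precipitate with silver nitrate yes; burns with sooty flame yes; turns litmus red yes; decolorizes bromine NO
None of the listed candidates fits everything.

none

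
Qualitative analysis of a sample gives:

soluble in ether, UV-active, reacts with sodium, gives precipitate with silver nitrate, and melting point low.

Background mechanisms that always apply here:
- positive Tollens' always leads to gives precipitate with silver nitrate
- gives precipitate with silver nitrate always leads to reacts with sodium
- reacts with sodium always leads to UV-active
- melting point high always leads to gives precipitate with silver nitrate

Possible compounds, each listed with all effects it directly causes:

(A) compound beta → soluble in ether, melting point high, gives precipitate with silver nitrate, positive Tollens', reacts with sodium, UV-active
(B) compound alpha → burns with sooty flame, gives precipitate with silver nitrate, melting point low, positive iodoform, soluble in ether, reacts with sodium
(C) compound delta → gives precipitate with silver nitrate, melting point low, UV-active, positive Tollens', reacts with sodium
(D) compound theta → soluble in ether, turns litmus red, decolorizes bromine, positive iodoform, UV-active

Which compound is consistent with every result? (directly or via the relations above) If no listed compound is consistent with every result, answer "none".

B

Per-candidate check:
(A) compound beta — soluble in ether ✓; UV-active ✓; reacts with sodium ✓; gives precipitate with silver nitrate ✓; melting point low ✗
(B) compound alpha — soluble in ether ✓; UV-active ✓ (via reacts with sodium → UV-active); reacts with sodium ✓; gives precipitate with silver nitrate ✓; melting point low ✓
(C) compound delta — does not account for soluble in ether
(D) compound theta — soluble in ether ✓; UV-active ✓; reacts with sodium ✗; gives precipitate with silver nitrate ✗; melting point low ✗
Only (B) is consistent with every observation.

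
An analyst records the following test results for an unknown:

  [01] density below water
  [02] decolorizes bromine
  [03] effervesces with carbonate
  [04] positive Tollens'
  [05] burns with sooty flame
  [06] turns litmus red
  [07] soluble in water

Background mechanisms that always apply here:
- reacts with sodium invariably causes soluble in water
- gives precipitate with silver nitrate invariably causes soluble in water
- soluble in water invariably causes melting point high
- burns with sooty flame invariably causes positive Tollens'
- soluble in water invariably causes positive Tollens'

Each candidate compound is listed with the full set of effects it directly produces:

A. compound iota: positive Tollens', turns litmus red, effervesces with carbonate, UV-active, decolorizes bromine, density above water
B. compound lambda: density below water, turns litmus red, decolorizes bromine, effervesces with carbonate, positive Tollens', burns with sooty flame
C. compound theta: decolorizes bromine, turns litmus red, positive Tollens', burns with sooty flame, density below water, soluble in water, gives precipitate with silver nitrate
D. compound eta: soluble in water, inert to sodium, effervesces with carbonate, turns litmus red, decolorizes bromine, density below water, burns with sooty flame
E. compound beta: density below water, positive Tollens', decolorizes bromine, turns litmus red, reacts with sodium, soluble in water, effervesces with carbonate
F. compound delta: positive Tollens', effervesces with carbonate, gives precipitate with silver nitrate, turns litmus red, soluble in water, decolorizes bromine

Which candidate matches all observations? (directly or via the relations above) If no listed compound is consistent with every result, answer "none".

Testing each hypothesis:
(A) compound iota — density below water ✗; decolorizes bromine ✓; effervesces with carbonate ✓; positive Tollens' ✓; burns with sooty flame ✗; turns litmus red ✓; soluble in water ✗
(B) compound lambda — does not account for soluble in water
(C) compound theta — density below water ✓; decolorizes bromine ✓; effervesces with carbonate ✗; positive Tollens' ✓; burns with sooty flame ✓; turns litmus red ✓; soluble in water ✓
(D) compound eta — density below water ✓; decolorizes bromine ✓; effervesces with carbonate ✓; positive Tollens' ✓ (via burns with sooty flame → positive Tollens'); burns with sooty flame ✓; turns litmus red ✓; soluble in water ✓
(E) compound beta — does not account for burns with sooty flame
(F) compound delta — does not account for density below water, burns with sooty flame
(D) is the only candidate with no mismatches.

D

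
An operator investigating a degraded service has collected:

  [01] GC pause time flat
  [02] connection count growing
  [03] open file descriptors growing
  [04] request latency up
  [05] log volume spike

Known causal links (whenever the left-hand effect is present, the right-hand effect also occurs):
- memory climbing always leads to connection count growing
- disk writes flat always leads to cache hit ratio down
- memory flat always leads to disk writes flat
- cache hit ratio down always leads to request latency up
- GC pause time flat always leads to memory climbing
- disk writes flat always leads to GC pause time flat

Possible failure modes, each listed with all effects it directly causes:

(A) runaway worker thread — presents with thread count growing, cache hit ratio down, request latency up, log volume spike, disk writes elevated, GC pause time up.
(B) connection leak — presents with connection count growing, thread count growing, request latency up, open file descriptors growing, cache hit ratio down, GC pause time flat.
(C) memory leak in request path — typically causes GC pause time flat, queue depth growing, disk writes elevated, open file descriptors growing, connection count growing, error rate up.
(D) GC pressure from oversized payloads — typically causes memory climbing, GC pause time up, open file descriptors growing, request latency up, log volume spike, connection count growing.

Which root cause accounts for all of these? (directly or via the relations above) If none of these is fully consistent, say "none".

Per-candidate check:
(A) runaway worker thread — fails on GC pause time flat, connection count growing, open file descriptors growing (predicts GC pause time up, not GC pause time flat)
(B) connection leak — does not account for log volume spike
(C) memory leak in request path — does not account for request latency up, log volume spike
(D) GC pressure from oversized payloads — GC pause time flat miss; connection count growing match; open file descriptors growing match; request latency up match; log volume spike match
Every candidate fails on at least one observation.

none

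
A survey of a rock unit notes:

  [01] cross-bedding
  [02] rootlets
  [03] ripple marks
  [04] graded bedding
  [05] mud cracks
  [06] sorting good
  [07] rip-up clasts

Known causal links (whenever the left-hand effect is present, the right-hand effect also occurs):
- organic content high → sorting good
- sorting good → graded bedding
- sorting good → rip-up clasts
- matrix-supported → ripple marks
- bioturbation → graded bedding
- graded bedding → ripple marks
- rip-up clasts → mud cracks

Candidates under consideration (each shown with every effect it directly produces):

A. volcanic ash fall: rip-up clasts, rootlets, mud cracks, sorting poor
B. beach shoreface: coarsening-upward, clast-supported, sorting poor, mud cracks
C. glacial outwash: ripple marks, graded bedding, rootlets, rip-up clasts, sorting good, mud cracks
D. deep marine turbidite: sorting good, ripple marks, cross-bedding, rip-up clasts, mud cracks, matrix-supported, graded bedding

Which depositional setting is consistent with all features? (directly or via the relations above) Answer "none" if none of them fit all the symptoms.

Checking each candidate against the observations:
(A) volcanic ash fall — cross-bedding ✗; rootlets ✓; ripple marks ✗; graded bedding ✗; mud cracks ✓; sorting good ✗; rip-up clasts ✓
(B) beach shoreface — fails on cross-bedding, rootlets, ripple marks, graded bedding, sorting good, rip-up clasts (predicts sorting poor, not sorting good)
(C) glacial outwash — does not account for cross-bedding
(D) deep marine turbidite — cross-bedding ✓; rootlets ✗; ripple marks ✓; graded bedding ✓; mud cracks ✓; sorting good ✓; rip-up clasts ✓
None of the listed candidates fits everything.

none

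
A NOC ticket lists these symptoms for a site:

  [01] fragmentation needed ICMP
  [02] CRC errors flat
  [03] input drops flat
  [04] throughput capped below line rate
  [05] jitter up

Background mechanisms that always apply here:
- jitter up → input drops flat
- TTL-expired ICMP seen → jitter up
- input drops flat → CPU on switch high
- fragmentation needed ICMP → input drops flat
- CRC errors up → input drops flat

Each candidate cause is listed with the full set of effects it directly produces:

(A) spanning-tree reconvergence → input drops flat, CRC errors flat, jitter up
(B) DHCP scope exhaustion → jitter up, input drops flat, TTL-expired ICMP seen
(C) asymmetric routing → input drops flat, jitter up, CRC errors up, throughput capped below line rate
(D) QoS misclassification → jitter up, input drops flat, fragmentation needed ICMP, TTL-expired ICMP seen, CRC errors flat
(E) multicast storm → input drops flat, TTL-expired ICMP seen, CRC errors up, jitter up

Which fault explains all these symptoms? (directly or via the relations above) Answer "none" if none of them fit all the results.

Checking each candidate against the observations:
(A) spanning-tree reconvergence — does not account for fragmentation needed ICMP, throughput capped below line rate
(B) DHCP scope exhaustion — does not account for fragmentation needed ICMP, CRC errors flat, throughput capped below line rate
(C) asymmetric routing — fails on fragmentation needed ICMP, CRC errors flat (predicts CRC errors up, not CRC errors flat)
(D) QoS misclassification — does not account for throughput capped below line rate
(E) multicast storm — fails on fragmentation needed ICMP, CRC errors flat, throughput capped below line rate (predicts CRC errors up, not CRC errors flat)
None of the listed candidates fits everything.

none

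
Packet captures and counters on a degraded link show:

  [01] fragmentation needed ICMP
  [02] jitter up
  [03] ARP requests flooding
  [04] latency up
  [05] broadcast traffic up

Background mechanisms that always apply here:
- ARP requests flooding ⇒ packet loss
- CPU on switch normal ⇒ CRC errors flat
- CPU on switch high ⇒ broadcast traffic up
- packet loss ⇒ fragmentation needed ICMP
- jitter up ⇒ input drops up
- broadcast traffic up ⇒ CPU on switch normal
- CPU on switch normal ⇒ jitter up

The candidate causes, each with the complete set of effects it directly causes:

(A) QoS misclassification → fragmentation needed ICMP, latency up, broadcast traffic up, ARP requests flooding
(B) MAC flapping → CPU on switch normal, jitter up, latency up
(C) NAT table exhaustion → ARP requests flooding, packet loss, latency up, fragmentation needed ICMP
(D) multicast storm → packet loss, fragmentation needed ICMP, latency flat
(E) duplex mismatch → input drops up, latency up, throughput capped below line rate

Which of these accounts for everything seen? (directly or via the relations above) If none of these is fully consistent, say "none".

A

For each candidate, compare predicted effects to what was observed:
(A) QoS misclassification — accounts for every observation (jitter up through broadcast traffic up → CPU on switch normal → jitter up)
(B) MAC flapping — fragmentation needed ICMP ✗; jitter up ✓; ARP requests flooding ✗; latency up ✓; broadcast traffic up ✗
(C) NAT table exhaustion — does not account for jitter up, broadcast traffic up
(D) multicast storm — fragmentation needed ICMP ✓; jitter up ✗; ARP requests flooding ✗; latency up ✗; broadcast traffic up ✗
(E) duplex mismatch — does not account for fragmentation needed ICMP, jitter up, ARP requests flooding, broadcast traffic up
Only (A) is consistent with every observation.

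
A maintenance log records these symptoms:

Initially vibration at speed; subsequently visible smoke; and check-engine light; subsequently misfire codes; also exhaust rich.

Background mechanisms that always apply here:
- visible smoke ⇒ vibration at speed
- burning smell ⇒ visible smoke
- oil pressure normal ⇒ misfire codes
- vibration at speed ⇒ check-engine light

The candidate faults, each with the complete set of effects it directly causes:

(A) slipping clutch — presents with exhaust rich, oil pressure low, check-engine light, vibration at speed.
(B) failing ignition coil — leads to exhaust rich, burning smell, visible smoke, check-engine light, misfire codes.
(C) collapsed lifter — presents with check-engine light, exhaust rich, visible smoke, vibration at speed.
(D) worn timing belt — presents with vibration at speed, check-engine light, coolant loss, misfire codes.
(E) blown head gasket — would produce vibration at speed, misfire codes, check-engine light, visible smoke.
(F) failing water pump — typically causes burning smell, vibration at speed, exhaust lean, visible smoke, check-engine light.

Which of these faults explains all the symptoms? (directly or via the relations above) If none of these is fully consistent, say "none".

B

Checking each candidate against the observations:
(A) slipping clutch — vibration at speed ✓; visible smoke ✗; check-engine light ✓; misfire codes ✗; exhaust rich ✓
(B) failing ignition coil — vibration at speed ✓ (by visible smoke → vibration at speed); visible smoke ✓; check-engine light ✓; misfire codes ✓; exhaust rich ✓
(C) collapsed lifter — vibration at speed ✓; visible smoke ✓; check-engine light ✓; misfire codes ✗; exhaust rich ✓
(D) worn timing belt — vibration at speed ✓; visible smoke ✗; check-engine light ✓; misfire codes ✓; exhaust rich ✗
(E) blown head gasket — vibration at speed ✓; visible smoke ✓; check-engine light ✓; misfire codes ✓; exhaust rich ✗
(F) failing water pump — vibration at speed ✓; visible smoke ✓; check-engine light ✓; misfire codes ✗; exhaust rich ✗
(B) alone accounts for all the evidence.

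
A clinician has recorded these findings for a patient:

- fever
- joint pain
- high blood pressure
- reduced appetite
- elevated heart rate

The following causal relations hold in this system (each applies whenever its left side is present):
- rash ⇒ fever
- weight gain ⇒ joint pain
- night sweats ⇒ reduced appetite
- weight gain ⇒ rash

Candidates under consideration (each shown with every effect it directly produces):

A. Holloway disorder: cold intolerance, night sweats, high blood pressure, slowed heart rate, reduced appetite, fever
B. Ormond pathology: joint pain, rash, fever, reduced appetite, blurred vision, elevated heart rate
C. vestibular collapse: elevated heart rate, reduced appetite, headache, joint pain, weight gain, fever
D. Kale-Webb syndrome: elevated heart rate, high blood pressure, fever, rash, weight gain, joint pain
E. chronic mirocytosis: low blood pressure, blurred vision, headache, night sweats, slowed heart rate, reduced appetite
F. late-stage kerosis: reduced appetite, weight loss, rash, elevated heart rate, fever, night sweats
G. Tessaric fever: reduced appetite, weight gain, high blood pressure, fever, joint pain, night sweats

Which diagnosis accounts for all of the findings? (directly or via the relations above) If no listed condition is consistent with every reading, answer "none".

Testing each hypothesis:
(A) Holloway disorder — fever yes; joint pain NO; high blood pressure yes; reduced appetite yes; elevated heart rate NO
(B) Ormond pathology — fever yes; joint pain yes; high blood pressure NO; reduced appetite yes; elevated heart rate yes
(C) vestibular collapse — fever yes; joint pain yes; high blood pressure NO; reduced appetite yes; elevated heart rate yes
(D) Kale-Webb syndrome — fever yes; joint pain yes; high blood pressure yes; reduced appetite NO; elevated heart rate yes
(E) chronic mirocytosis — fails on fever, joint pain, high blood pressure, elevated heart rate (predicts low blood pressure, not high blood pressure; predicts slowed heart rate, not elevated heart rate)
(F) late-stage kerosis — fever yes; joint pain NO; high blood pressure NO; reduced appetite yes; elevated heart rate yes
(G) Tessaric fever — fever yes; joint pain yes; high blood pressure yes; reduced appetite yes; elevated heart rate NO
No candidate is consistent with all observations.

none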